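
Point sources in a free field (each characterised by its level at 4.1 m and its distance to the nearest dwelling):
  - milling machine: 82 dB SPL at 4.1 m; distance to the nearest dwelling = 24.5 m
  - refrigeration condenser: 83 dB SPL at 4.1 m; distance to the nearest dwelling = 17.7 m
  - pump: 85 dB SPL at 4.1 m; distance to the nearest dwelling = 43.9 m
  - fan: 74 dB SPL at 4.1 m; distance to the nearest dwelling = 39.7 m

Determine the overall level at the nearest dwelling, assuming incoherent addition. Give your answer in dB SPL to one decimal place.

Propagate each source to the receiver with L = L_ref − 20·log₁₀(r/r_ref), then add intensities.
milling machine: 82 − 20·log₁₀(24.5/4.1) = 82 − 15.53 = 66.47 dB SPL.
refrigeration condenser: 83 − 20·log₁₀(17.7/4.1) = 83 − 12.70 = 70.30 dB SPL.
pump: 85 − 20·log₁₀(43.9/4.1) = 85 − 20.59 = 64.41 dB SPL.
fan: 74 − 20·log₁₀(39.7/4.1) = 74 − 19.72 = 54.28 dB SPL.
Σ 10^(L/10) = 1.817e+07 → L_total = 10·log₁₀(1.817e+07) = 72.59 dB SPL.

72.6 dB SPL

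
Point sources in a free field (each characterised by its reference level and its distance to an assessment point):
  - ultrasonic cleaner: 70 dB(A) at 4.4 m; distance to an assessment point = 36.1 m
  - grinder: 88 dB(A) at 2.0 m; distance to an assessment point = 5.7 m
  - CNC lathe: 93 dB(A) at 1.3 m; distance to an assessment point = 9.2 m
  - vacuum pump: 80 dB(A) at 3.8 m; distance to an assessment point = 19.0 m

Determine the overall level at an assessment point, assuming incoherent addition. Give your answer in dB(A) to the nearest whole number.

81 dB(A)

Apply inverse-square spreading to bring every level to the receiver, then sum 10^(L/10).
ultrasonic cleaner: 70 − 20·log₁₀(36.1/4.4) = 70 − 18.28 = 51.72 dB(A).
grinder: 88 − 20·log₁₀(5.7/2.0) = 88 − 9.10 = 78.90 dB(A).
CNC lathe: 93 − 20·log₁₀(9.2/1.3) = 93 − 17.00 = 76.00 dB(A).
vacuum pump: 80 − 20·log₁₀(19.0/3.8) = 80 − 13.98 = 66.02 dB(A).
Σ 10^(L/10) = 1.217e+08 → L_total = 10·log₁₀(1.217e+08) = 80.85 dB(A).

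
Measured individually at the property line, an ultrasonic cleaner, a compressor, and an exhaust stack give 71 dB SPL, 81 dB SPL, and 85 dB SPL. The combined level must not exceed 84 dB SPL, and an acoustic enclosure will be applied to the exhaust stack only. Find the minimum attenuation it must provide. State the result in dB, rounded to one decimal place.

Everything except the exhaust stack sums to 10^(71/10) + 10^(81/10) = 1.385e+08 in linear terms, 81.41 dB SPL.
To meet 84 dB SPL overall, the treated exhaust stack may contribute at most 10^(84/10) − 1.385e+08 = 1.127e+08, i.e. 80.52 dB SPL.
Required insertion loss = 85 − 80.52 = 4.48 dB.

4.5 dB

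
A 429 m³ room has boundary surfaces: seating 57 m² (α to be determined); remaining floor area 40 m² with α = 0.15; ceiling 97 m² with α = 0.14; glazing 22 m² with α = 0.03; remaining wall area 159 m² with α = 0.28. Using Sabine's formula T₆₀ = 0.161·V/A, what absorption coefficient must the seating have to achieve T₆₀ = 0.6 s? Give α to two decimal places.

0.88

A = 0.161·V/T₆₀ = 0.161·429/0.6 = 115.12 m² sabins.
Absorption from the other surfaces = 40·0.15 + 97·0.14 + 22·0.03 + 159·0.28 = 64.76 m², so the seating must supply 50.36 m² over 57 m².
α = 50.36/57 = 0.883.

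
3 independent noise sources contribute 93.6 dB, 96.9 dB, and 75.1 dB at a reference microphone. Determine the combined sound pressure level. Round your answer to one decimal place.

98.6 dB

For uncorrelated sources the intensities add, so convert each level to linear form, sum, and take 10·log₁₀ of the total.
Σ 10^(L/10) = 10^(93.6/10) + 10^(96.9/10) + 10^(75.1/10) = 7.221e+09.
L_total = 10·log₁₀(7.221e+09) = 98.59 dB.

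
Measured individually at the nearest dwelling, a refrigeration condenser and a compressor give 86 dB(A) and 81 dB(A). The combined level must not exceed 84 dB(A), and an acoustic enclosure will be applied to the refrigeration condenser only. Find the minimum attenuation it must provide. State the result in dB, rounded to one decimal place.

Fixed contribution from the other source: Σ 10^(L/10) = 10^(81/10) = 1.259e+08 (81.00 dB(A)).
The limit corresponds to 10^(84/10) = 2.512e+08; subtracting the fixed part leaves 1.253e+08 for the refrigeration condenser, i.e. 80.98 dB(A).
Required insertion loss = 86 − 80.98 = 5.02 dB.

5.0 dB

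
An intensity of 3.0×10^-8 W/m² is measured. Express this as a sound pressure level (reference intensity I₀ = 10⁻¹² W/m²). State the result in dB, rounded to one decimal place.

44.8 dB

Dividing by I₀ shifts the exponent by 12: I/I₀ = 3.0×10^4.
L = 10·(0.4771 + 4) = 44.77 dB.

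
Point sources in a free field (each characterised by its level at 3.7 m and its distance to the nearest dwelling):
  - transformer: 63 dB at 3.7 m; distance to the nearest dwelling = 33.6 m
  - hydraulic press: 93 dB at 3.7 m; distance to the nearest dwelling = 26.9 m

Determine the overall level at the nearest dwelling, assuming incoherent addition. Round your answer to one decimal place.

First find each source's level at the receiver (point-source: −20·log₁₀(r/r_ref)), then combine on an intensity basis.
transformer: 63 − 20·log₁₀(33.6/3.7) = 63 − 19.16 = 43.84 dB.
hydraulic press: 93 − 20·log₁₀(26.9/3.7) = 93 − 17.23 = 75.77 dB.
Σ 10^(L/10) = 3.777e+07 → L_total = 10·log₁₀(3.777e+07) = 75.77 dB.

75.8 dB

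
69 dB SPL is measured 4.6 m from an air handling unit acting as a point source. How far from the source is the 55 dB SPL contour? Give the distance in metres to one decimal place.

For a point source L₁ − L₂ = 20·log₁₀(r₂/r₁), so r₂ = r₁·10^((L₁−L₂)/20).
r₂ = 4.6·10^((69−55)/20) = 4.6·10^(14.0/20) = 23.05 m.

23.1 m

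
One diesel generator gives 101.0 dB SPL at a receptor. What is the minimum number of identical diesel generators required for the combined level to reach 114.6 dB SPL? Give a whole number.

N identical sources give L₁ + 10·log₁₀ N, so require 10·log₁₀ N ≥ 114.6 − 101.0 = 13.6 dB.
N ≥ 10^(13.6/10) = 22.909, so N = 23.

23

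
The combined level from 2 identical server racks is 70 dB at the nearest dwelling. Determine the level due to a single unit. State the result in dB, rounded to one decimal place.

2 equal contributions raise the level by 10·log₁₀ 2 = 3.010 dB, so each unit alone gives 70 − 3.010.

67.0 dB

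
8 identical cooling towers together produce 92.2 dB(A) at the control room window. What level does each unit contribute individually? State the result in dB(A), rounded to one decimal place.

83.2 dB(A)

8 equal contributions raise the level by 10·log₁₀ 8 = 9.031 dB, so each unit alone gives 92.2 − 9.031.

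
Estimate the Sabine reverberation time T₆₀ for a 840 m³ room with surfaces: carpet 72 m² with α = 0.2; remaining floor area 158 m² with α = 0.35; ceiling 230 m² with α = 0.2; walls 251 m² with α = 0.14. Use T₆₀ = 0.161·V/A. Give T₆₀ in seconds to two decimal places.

0.90 s

Summing Sᵢαᵢ: 72·0.2 + 158·0.35 + 230·0.2 + 251·0.14 = 150.84 m².
T₆₀ = 0.161 × 840 / 150.84 = 0.897 s.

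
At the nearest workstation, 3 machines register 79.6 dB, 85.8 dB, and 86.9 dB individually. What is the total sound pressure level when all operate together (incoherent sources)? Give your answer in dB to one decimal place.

For uncorrelated sources the intensities add, so convert each level to linear form, sum, and take 10·log₁₀ of the total.
Σ 10^(L/10) = 10^(79.6/10) + 10^(85.8/10) + 10^(86.9/10) = 9.612e+08.
L_total = 10·log₁₀(9.612e+08) = 89.83 dB.

89.8 dB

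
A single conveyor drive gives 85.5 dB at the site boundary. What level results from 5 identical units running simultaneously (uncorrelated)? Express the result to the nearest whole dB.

L_total = L₁ + 10·log₁₀ N for N identical incoherent sources.
L_total = 85.5 + 10·log₁₀(5) = 85.5 + 6.990 = 92.49 dB.

92 dB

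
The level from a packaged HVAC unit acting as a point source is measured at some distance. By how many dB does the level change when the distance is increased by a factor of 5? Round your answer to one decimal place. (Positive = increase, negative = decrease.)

-14.0 dB

A point source loses 6 dB per doubling of distance; generally ΔL = −20·log₁₀(r₂/r₁).
ΔL = −20·log₁₀(5) = -13.98 dB.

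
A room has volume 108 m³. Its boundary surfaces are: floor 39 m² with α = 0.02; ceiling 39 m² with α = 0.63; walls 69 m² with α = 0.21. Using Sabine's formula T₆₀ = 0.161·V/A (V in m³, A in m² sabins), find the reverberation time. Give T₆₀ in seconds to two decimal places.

Total absorption A = 39·0.02 + 39·0.63 + 69·0.21 = 39.84 m² sabins.
T₆₀ = 0.161·V/A = 0.161·108/39.84 = 0.436 s.

0.44 s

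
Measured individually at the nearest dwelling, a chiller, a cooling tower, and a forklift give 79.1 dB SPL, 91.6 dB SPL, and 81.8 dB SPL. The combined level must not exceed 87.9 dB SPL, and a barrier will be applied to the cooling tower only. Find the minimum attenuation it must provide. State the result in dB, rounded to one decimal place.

The untreated sources together contribute 10^(79.1/10) + 10^(81.8/10) = 2.326e+08, i.e. 83.67 dB SPL.
To meet 87.9 dB SPL overall, the treated cooling tower may contribute at most 10^(87.9/10) − 2.326e+08 = 3.840e+08, i.e. 85.84 dB SPL.
Required insertion loss = 91.6 − 85.84 = 5.76 dB.

5.8 dB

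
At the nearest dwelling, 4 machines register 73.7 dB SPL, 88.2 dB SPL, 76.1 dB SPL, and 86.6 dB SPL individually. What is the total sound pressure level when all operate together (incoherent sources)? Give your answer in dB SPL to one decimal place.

Incoherent sources combine by intensity addition: L_total = 10·log₁₀(Σ 10^(L_i/10)).
Σ 10^(L/10) = 10^(73.7/10) + 10^(88.2/10) + 10^(76.1/10) + 10^(86.6/10) = 1.182e+09.
L_total = 10·log₁₀(1.182e+09) = 90.73 dB SPL.

90.7 dB SPL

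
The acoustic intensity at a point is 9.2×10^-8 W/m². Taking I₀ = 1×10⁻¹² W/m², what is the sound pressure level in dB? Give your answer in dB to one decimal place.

Dividing by I₀ shifts the exponent by 12: I/I₀ = 9.2×10^4.
L = 10·(0.9638 + 4) = 49.64 dB.

49.6 dB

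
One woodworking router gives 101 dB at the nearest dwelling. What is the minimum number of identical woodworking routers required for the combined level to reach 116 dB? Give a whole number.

The shortfall is 116 − 101 = 15.0 dB, and N units add 10·log₁₀ N, so need 10·log₁₀ N ≥ 15.0.
N ≥ 10^(15.0/10) = 31.623, so N = 32.

32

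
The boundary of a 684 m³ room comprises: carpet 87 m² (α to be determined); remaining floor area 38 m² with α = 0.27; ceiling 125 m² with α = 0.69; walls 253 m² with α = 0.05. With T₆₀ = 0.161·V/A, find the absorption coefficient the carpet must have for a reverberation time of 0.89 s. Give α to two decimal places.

0.17

A = 0.161·V/T₆₀ = 0.161·684/0.89 = 123.73 m² sabins.
Absorption from the other surfaces = 38·0.27 + 125·0.69 + 253·0.05 = 109.16 m², so the carpet must supply 14.57 m² over 87 m².
α = 14.57/87 = 0.168.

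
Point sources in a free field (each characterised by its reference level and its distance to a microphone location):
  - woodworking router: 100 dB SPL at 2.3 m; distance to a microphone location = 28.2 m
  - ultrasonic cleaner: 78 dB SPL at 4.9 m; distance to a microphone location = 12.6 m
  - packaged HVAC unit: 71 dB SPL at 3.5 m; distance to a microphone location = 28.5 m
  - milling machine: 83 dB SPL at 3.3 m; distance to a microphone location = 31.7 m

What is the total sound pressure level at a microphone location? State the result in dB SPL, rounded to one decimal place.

First find each source's level at the receiver (point-source: −20·log₁₀(r/r_ref)), then combine on an intensity basis.
woodworking router: 100 − 20·log₁₀(28.2/2.3) = 100 − 21.77 = 78.23 dB SPL.
ultrasonic cleaner: 78 − 20·log₁₀(12.6/4.9) = 78 − 8.20 = 69.80 dB SPL.
packaged HVAC unit: 71 − 20·log₁₀(28.5/3.5) = 71 − 18.22 = 52.78 dB SPL.
milling machine: 83 − 20·log₁₀(31.7/3.3) = 83 − 19.65 = 63.35 dB SPL.
Σ 10^(L/10) = 7.842e+07 → L_total = 10·log₁₀(7.842e+07) = 78.94 dB SPL.

78.9 dB SPL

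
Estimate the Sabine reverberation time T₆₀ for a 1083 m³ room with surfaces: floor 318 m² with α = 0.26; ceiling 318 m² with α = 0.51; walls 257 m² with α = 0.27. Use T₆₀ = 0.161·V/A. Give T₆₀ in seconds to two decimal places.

0.55 s

Total absorption A = 318·0.26 + 318·0.51 + 257·0.27 = 314.25 m² sabins.
T₆₀ = 0.161·V/A = 0.161·1083/314.25 = 0.555 s.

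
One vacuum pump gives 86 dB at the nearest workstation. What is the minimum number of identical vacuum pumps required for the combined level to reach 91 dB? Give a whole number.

Need L₁ + 10·log₁₀ N ≥ 91, i.e. log₁₀ N ≥ 0.50.
N ≥ 10^(5.0/10) = 3.162, so N = 4.

4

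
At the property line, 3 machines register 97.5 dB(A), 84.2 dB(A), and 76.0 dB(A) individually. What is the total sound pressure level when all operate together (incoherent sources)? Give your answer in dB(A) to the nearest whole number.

98 dB(A)

For uncorrelated sources the intensities add, so convert each level to linear form, sum, and take 10·log₁₀ of the total.
Σ 10^(L/10) = 10^(97.5/10) + 10^(84.2/10) + 10^(76.0/10) = 5.926e+09.
L_total = 10·log₁₀(5.926e+09) = 97.73 dB(A).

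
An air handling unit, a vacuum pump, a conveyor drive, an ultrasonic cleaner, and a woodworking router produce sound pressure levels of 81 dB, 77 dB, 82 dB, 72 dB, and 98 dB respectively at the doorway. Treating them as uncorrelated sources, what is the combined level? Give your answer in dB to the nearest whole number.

98 dB

Incoherent sources combine by intensity addition: L_total = 10·log₁₀(Σ 10^(L_i/10)).
Σ 10^(L/10) = 10^(81/10) + 10^(77/10) + 10^(82/10) + 10^(72/10) + 10^(98/10) = 6.660e+09.
L_total = 10·log₁₀(6.660e+09) = 98.23 dB.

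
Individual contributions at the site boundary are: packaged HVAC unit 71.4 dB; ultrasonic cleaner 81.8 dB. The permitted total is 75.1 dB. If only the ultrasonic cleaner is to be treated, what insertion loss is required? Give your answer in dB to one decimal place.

Everything except the ultrasonic cleaner sums to 10^(71.4/10) = 1.380e+07 in linear terms, 71.40 dB.
The limit corresponds to 10^(75.1/10) = 3.236e+07; subtracting the fixed part leaves 1.856e+07 for the ultrasonic cleaner, i.e. 72.68 dB.
So the ultrasonic cleaner must be reduced from 81.8 to 72.68 dB: IL = 9.12 dB.

9.1 dB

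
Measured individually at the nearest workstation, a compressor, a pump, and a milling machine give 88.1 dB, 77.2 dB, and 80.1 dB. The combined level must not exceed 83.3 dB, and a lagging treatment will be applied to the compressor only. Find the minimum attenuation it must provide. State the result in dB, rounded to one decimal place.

10.4 dB

Everything except the compressor sums to 10^(77.2/10) + 10^(80.1/10) = 1.548e+08 in linear terms, 81.90 dB.
To meet 83.3 dB overall, the treated compressor may contribute at most 10^(83.3/10) − 1.548e+08 = 5.899e+07, i.e. 77.71 dB.
Required insertion loss = 88.1 − 77.71 = 10.39 dB.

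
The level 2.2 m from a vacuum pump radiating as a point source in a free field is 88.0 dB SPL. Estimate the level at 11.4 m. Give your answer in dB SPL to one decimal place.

73.7 dB SPL

For a point source, L₂ = L₁ − 20·log₁₀(r₂/r₁).
L₂ = 88.0 − 20·log₁₀(11.4/2.2) = 88.0 − 14.290 = 73.71 dB SPL.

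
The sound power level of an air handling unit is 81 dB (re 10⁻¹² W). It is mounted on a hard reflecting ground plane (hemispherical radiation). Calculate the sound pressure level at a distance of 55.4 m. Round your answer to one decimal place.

38.1 dB

The power spreads over a hemisphere of area 2π·r², so L_p = L_w − 10·log₁₀(2π·r²).
2π·r² = 1.928e+04 m², 10·log₁₀ of that is 42.852 dB.
L_p = 81 − 42.852 = 38.15 dB.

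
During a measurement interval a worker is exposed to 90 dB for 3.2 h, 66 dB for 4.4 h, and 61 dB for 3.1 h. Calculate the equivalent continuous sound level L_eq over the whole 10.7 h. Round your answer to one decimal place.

The energy average is taken in the linear domain: L_eq = 10·log₁₀[(Σ tᵢ·10^(Lᵢ/10))/T], T = 10.7 h.
Σ tᵢ·10^(Lᵢ/10) = 3.2·10^(90/10) + 4.4·10^(66/10) + 3.1·10^(61/10) = 3.221e+09.
L_eq = 10·log₁₀(3.221e+09/10.7) = 84.79 dB.

84.8 dB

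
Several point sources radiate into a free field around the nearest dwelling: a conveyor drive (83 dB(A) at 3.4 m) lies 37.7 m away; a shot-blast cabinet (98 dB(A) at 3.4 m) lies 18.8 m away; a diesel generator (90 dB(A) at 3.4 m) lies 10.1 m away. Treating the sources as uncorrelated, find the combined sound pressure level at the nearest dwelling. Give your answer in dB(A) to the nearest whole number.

First find each source's level at the receiver (point-source: −20·log₁₀(r/r_ref)), then combine on an intensity basis.
conveyor drive: 83 − 20·log₁₀(37.7/3.4) = 83 − 20.90 = 62.10 dB(A).
shot-blast cabinet: 98 − 20·log₁₀(18.8/3.4) = 98 − 14.85 = 83.15 dB(A).
diesel generator: 90 − 20·log₁₀(10.1/3.4) = 90 − 9.46 = 80.54 dB(A).
Σ 10^(L/10) = 3.213e+08 → L_total = 10·log₁₀(3.213e+08) = 85.07 dB(A).

85 dB(A)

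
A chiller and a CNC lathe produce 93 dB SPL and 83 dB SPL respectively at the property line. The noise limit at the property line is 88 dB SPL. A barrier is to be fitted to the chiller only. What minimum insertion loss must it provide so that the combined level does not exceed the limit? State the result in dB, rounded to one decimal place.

The untreated sources together contribute 10^(83/10) = 1.995e+08, i.e. 83.00 dB SPL.
The limit corresponds to 10^(88/10) = 6.310e+08; subtracting the fixed part leaves 4.314e+08 for the chiller, i.e. 86.35 dB SPL.
Required insertion loss = 93 − 86.35 = 6.65 dB.

6.7 dB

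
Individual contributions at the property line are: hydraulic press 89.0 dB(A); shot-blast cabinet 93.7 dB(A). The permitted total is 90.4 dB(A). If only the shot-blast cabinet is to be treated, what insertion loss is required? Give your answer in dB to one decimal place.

Fixed contribution from the other source: Σ 10^(L/10) = 10^(89.0/10) = 7.943e+08 (89.00 dB(A)).
To meet 90.4 dB(A) overall, the treated shot-blast cabinet may contribute at most 10^(90.4/10) − 7.943e+08 = 3.021e+08, i.e. 84.80 dB(A).
Required insertion loss = 93.7 − 84.80 = 8.90 dB.

8.9 dB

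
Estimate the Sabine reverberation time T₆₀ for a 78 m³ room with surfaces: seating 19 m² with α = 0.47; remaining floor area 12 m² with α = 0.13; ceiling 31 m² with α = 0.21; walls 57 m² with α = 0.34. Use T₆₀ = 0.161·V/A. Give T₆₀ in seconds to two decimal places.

0.35 s

Summing Sᵢαᵢ: 19·0.47 + 12·0.13 + 31·0.21 + 57·0.34 = 36.38 m².
T₆₀ = 0.161·V/A = 0.161·78/36.38 = 0.345 s.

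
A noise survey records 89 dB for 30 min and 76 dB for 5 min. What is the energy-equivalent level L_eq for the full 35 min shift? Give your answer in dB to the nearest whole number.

Weight each interval's intensity by its duration and average over T = 35 min:
Σ tᵢ·10^(Lᵢ/10) = 30·10^(89/10) + 5·10^(76/10) = 2.403e+10.
L_eq = 10·log₁₀(2.403e+10/35) = 88.37 dB.

88 dB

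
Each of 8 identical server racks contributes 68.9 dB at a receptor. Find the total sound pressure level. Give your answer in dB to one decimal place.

N identical incoherent sources raise the level by 10·log₁₀ N.
L_total = 68.9 + 10·log₁₀(8) = 68.9 + 9.031 = 77.93 dB.

77.9 dB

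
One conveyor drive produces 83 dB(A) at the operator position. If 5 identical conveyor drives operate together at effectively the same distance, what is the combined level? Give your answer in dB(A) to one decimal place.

90.0 dB(A)

L_total = L₁ + 10·log₁₀ N for N identical incoherent sources.
L_total = 83 + 10·log₁₀(5) = 83 + 6.990 = 89.99 dB(A).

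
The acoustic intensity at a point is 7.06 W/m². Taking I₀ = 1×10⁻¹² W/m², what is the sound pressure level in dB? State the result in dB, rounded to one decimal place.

I/I₀ = 7.06/10⁻¹² = 7.06×10^12, and L = 10·log₁₀(I/I₀).
L = 10·(0.8488 + 12) = 128.49 dB.

128.5 dB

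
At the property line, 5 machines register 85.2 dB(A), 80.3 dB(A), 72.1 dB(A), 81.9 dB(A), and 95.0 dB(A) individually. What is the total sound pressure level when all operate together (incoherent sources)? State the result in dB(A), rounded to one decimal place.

95.8 dB(A)

For uncorrelated sources the intensities add, so convert each level to linear form, sum, and take 10·log₁₀ of the total.
Σ 10^(L/10) = 10^(85.2/10) + 10^(80.3/10) + 10^(72.1/10) + 10^(81.9/10) + 10^(95.0/10) = 3.772e+09.
L_total = 10·log₁₀(3.772e+09) = 95.77 dB(A).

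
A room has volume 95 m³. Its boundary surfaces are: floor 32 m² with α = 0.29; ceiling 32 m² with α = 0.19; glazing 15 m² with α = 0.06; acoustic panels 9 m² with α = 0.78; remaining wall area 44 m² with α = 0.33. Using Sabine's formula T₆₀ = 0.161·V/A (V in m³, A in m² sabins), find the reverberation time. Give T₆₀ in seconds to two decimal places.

Total absorption A = 32·0.29 + 32·0.19 + 15·0.06 + 9·0.78 + 44·0.33 = 37.80 m² sabins.
T₆₀ = 0.161·V/A = 0.161·95/37.80 = 0.405 s.

0.40 s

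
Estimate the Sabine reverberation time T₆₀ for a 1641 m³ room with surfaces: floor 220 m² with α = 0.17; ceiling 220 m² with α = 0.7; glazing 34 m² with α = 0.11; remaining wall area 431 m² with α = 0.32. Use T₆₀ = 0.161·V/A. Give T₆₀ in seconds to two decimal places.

0.79 s

Summing Sᵢαᵢ: 220·0.17 + 220·0.7 + 34·0.11 + 431·0.32 = 333.06 m².
T₆₀ = 0.161·V/A = 0.161·1641/333.06 = 0.793 s.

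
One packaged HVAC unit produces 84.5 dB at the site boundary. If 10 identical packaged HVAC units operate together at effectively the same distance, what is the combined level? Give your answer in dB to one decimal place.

94.5 dB

N identical incoherent sources raise the level by 10·log₁₀ N.
L_total = 84.5 + 10·log₁₀(10) = 84.5 + 10.000 = 94.50 dB.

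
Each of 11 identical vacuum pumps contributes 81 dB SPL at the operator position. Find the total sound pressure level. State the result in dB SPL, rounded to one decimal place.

91.4 dB SPL

L_total = L₁ + 10·log₁₀ N for N identical incoherent sources.
L_total = 81 + 10·log₁₀(11) = 81 + 10.414 = 91.41 dB SPL.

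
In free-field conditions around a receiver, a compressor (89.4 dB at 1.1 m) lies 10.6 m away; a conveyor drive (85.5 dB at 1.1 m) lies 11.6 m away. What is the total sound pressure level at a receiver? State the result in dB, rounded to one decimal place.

71.0 dB

First find each source's level at the receiver (point-source: −20·log₁₀(r/r_ref)), then combine on an intensity basis.
compressor: 89.4 − 20·log₁₀(10.6/1.1) = 89.4 − 19.68 = 69.72 dB.
conveyor drive: 85.5 − 20·log₁₀(11.6/1.1) = 85.5 − 20.46 = 65.04 dB.
Σ 10^(L/10) = 1.257e+07 → L_total = 10·log₁₀(1.257e+07) = 70.99 dB.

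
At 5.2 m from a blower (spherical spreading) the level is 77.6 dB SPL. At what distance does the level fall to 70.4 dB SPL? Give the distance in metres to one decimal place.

11.9 m

Point-source spreading drops the level by 20·log₁₀(r₂/r₁); inverting, r₂/r₁ = 10^(ΔL/20).
r₂ = 5.2·10^((77.6−70.4)/20) = 5.2·10^(7.2/20) = 11.91 m.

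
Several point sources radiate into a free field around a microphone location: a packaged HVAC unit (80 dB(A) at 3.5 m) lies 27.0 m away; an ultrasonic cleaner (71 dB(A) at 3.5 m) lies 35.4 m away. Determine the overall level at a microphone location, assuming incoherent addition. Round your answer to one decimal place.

62.6 dB(A)

Propagate each source to the receiver with L = L_ref − 20·log₁₀(r/r_ref), then add intensities.
packaged HVAC unit: 80 − 20·log₁₀(27.0/3.5) = 80 − 17.75 = 62.25 dB(A).
ultrasonic cleaner: 71 − 20·log₁₀(35.4/3.5) = 71 − 20.10 = 50.90 dB(A).
Σ 10^(L/10) = 1.803e+06 → L_total = 10·log₁₀(1.803e+06) = 62.56 dB(A).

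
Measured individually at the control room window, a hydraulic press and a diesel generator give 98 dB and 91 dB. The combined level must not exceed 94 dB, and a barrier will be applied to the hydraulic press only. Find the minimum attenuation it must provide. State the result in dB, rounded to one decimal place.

The untreated sources together contribute 10^(91/10) = 1.259e+09, i.e. 91.00 dB.
To meet 94 dB overall, the treated hydraulic press may contribute at most 10^(94/10) − 1.259e+09 = 1.253e+09, i.e. 90.98 dB.
So the hydraulic press must be reduced from 98 to 90.98 dB: IL = 7.02 dB.

7.0 dB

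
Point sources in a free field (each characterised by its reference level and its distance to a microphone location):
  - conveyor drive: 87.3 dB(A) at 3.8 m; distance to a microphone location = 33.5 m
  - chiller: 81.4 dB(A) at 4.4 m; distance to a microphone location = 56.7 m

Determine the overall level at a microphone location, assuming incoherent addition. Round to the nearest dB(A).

Apply inverse-square spreading to bring every level to the receiver, then sum 10^(L/10).
conveyor drive: 87.3 − 20·log₁₀(33.5/3.8) = 87.3 − 18.91 = 68.39 dB(A).
chiller: 81.4 − 20·log₁₀(56.7/4.4) = 81.4 − 22.20 = 59.20 dB(A).
Σ 10^(L/10) = 7.741e+06 → L_total = 10·log₁₀(7.741e+06) = 68.89 dB(A).

69 dB(A)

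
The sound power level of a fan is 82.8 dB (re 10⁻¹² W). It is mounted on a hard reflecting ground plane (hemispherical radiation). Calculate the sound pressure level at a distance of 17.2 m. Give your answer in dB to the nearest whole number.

50 dB

The power spreads over a hemisphere of area 2π·r², so L_p = L_w − 10·log₁₀(2π·r²).
2π·r² = 1859 m², 10·log₁₀ of that is 32.692 dB.
L_p = 82.8 − 32.692 = 50.11 dB.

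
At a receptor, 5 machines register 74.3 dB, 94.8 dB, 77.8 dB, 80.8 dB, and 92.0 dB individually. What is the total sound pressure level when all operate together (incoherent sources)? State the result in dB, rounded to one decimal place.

96.8 dB

For uncorrelated sources the intensities add, so convert each level to linear form, sum, and take 10·log₁₀ of the total.
Σ 10^(L/10) = 10^(74.3/10) + 10^(94.8/10) + 10^(77.8/10) + 10^(80.8/10) + 10^(92.0/10) = 4.812e+09.
L_total = 10·log₁₀(4.812e+09) = 96.82 dB.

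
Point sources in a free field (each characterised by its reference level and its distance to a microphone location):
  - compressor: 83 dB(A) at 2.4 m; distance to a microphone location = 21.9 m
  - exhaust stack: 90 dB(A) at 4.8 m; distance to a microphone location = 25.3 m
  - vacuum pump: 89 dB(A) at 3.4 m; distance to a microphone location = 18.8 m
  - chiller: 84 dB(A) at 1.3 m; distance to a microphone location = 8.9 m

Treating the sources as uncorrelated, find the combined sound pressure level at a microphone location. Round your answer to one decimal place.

78.4 dB(A)

Apply inverse-square spreading to bring every level to the receiver, then sum 10^(L/10).
compressor: 83 − 20·log₁₀(21.9/2.4) = 83 − 19.20 = 63.80 dB(A).
exhaust stack: 90 − 20·log₁₀(25.3/4.8) = 90 − 14.44 = 75.56 dB(A).
vacuum pump: 89 − 20·log₁₀(18.8/3.4) = 89 − 14.85 = 74.15 dB(A).
chiller: 84 − 20·log₁₀(8.9/1.3) = 84 − 16.71 = 67.29 dB(A).
Σ 10^(L/10) = 6.973e+07 → L_total = 10·log₁₀(6.973e+07) = 78.43 dB(A).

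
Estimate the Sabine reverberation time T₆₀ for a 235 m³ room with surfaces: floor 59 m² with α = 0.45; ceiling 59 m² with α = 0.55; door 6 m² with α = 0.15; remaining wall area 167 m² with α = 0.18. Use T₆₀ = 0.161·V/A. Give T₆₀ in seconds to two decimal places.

0.42 s

Summing Sᵢαᵢ: 59·0.45 + 59·0.55 + 6·0.15 + 167·0.18 = 89.96 m².
T₆₀ = 0.161 × 235 / 89.96 = 0.421 s.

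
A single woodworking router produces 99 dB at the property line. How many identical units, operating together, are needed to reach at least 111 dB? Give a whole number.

Need L₁ + 10·log₁₀ N ≥ 111, i.e. log₁₀ N ≥ 1.20.
N ≥ 10^(12.0/10) = 15.849, so N = 16.

16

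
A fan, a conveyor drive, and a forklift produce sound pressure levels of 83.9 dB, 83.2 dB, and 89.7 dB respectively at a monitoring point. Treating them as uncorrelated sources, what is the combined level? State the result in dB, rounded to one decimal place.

91.4 dB

For uncorrelated sources the intensities add, so convert each level to linear form, sum, and take 10·log₁₀ of the total.
Σ 10^(L/10) = 10^(83.9/10) + 10^(83.2/10) + 10^(89.7/10) = 1.388e+09.
L_total = 10·log₁₀(1.388e+09) = 91.42 dB.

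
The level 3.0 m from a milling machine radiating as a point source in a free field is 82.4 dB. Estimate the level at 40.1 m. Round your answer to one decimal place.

59.9 dB

Spherical spreading from a point source gives a 20·log₁₀(r₂/r₁) drop.
L₂ = 82.4 − 20·log₁₀(40.1/3.0) = 82.4 − 22.520 = 59.88 dB.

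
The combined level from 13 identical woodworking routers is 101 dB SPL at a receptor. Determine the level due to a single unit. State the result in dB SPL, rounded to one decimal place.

89.9 dB SPL

For N identical incoherent sources L_total = L₁ + 10·log₁₀ N, so L₁ = 101 − 10·log₁₀(13) = 101 − 11.139.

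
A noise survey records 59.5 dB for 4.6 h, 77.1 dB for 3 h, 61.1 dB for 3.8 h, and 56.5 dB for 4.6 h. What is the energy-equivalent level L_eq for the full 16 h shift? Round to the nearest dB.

70 dB

L_eq = 10·log₁₀[(1/T)·Σ tᵢ·10^(Lᵢ/10)] with T = 16 h.
Σ tᵢ·10^(Lᵢ/10) = 4.6·10^(59.5/10) + 3·10^(77.1/10) + 3.8·10^(61.1/10) + 4.6·10^(56.5/10) = 1.649e+08.
L_eq = 10·log₁₀(1.649e+08/16) = 70.13 dB.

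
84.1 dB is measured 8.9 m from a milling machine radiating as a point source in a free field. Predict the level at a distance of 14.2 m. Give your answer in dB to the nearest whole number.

80 dB

For a point source, L₂ = L₁ − 20·log₁₀(r₂/r₁).
L₂ = 84.1 − 20·log₁₀(14.2/8.9) = 84.1 − 4.058 = 80.04 dB.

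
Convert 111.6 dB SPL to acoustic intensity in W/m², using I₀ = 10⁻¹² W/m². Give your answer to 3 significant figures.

I = I₀·10^(L/10) = 10⁻¹² × 10^(111.6/10) = 10^(-0.840).

0.145 W/m²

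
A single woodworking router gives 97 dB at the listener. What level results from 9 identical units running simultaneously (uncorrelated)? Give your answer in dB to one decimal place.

L_total = L₁ + 10·log₁₀ N for N identical incoherent sources.
L_total = 97 + 10·log₁₀(9) = 97 + 9.542 = 106.54 dB.

106.5 dB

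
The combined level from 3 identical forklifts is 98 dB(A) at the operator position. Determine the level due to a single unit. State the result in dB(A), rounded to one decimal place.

93.2 dB(A)

Dividing the total intensity by 3 lowers the level by 10·log₁₀ 3 = 4.771 dB: L₁ = 98 − 4.771.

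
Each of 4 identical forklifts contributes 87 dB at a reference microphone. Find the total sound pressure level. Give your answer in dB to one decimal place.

93.0 dB

N identical incoherent sources raise the level by 10·log₁₀ N.
L_total = 87 + 10·log₁₀(4) = 87 + 6.021 = 93.02 dB.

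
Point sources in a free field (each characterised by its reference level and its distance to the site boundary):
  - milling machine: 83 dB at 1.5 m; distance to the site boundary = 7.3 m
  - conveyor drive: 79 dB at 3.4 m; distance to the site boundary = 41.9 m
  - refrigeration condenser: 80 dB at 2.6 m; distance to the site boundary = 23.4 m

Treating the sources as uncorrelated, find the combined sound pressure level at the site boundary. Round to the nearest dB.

70 dB

First find each source's level at the receiver (point-source: −20·log₁₀(r/r_ref)), then combine on an intensity basis.
milling machine: 83 − 20·log₁₀(7.3/1.5) = 83 − 13.74 = 69.26 dB.
conveyor drive: 79 − 20·log₁₀(41.9/3.4) = 79 − 21.81 = 57.19 dB.
refrigeration condenser: 80 − 20·log₁₀(23.4/2.6) = 80 − 19.08 = 60.92 dB.
Σ 10^(L/10) = 1.018e+07 → L_total = 10·log₁₀(1.018e+07) = 70.08 dB.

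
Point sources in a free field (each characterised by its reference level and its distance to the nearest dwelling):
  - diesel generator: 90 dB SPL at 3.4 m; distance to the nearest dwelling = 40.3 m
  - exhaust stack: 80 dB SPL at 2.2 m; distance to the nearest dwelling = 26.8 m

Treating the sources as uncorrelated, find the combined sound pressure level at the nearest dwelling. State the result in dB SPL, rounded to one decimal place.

Propagate each source to the receiver with L = L_ref − 20·log₁₀(r/r_ref), then add intensities.
diesel generator: 90 − 20·log₁₀(40.3/3.4) = 90 − 21.48 = 68.52 dB SPL.
exhaust stack: 80 − 20·log₁₀(26.8/2.2) = 80 − 21.71 = 58.29 dB SPL.
Σ 10^(L/10) = 7.792e+06 → L_total = 10·log₁₀(7.792e+06) = 68.92 dB SPL.

68.9 dB SPL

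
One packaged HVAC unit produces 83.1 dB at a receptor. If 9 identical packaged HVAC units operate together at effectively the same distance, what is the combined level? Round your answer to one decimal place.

92.6 dB

With 9 equal, uncorrelated contributions the intensity is 9× that of one unit, giving a rise of 10·log₁₀ 9.
L_total = 83.1 + 10·log₁₀(9) = 83.1 + 9.542 = 92.64 dB.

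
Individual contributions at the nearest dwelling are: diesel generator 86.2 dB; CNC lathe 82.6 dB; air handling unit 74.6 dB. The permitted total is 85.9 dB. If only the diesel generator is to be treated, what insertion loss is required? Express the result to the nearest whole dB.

The untreated sources together contribute 10^(82.6/10) + 10^(74.6/10) = 2.108e+08, i.e. 83.24 dB.
To meet 85.9 dB overall, the treated diesel generator may contribute at most 10^(85.9/10) − 2.108e+08 = 1.782e+08, i.e. 82.51 dB.
Required insertion loss = 86.2 − 82.51 = 3.69 dB.

4 dB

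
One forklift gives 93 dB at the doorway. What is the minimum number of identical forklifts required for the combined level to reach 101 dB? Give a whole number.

7

N identical sources give L₁ + 10·log₁₀ N, so require 10·log₁₀ N ≥ 101 − 93 = 8.0 dB.
N ≥ 10^(8.0/10) = 6.310, so N = 7.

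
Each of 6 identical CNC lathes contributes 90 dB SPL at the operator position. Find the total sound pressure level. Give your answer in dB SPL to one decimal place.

L_total = L₁ + 10·log₁₀ N for N identical incoherent sources.
L_total = 90 + 10·log₁₀(6) = 90 + 7.782 = 97.78 dB SPL.

97.8 dB SPL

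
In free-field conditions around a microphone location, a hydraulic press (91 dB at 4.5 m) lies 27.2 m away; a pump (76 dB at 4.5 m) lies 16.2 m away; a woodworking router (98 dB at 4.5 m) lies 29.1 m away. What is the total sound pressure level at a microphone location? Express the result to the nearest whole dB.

Apply inverse-square spreading to bring every level to the receiver, then sum 10^(L/10).
hydraulic press: 91 − 20·log₁₀(27.2/4.5) = 91 − 15.63 = 75.37 dB.
pump: 76 − 20·log₁₀(16.2/4.5) = 76 − 11.13 = 64.87 dB.
woodworking router: 98 − 20·log₁₀(29.1/4.5) = 98 − 16.21 = 81.79 dB.
Σ 10^(L/10) = 1.884e+08 → L_total = 10·log₁₀(1.884e+08) = 82.75 dB.

83 dB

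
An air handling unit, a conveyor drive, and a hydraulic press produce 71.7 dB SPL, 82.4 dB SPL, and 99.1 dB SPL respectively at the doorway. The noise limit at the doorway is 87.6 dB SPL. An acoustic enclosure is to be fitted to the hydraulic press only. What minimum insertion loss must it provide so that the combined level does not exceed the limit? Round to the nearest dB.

13 dB

Everything except the hydraulic press sums to 10^(71.7/10) + 10^(82.4/10) = 1.886e+08 in linear terms, 82.75 dB SPL.
To meet 87.6 dB SPL overall, the treated hydraulic press may contribute at most 10^(87.6/10) − 1.886e+08 = 3.869e+08, i.e. 85.88 dB SPL.
Required insertion loss = 99.1 − 85.88 = 13.22 dB.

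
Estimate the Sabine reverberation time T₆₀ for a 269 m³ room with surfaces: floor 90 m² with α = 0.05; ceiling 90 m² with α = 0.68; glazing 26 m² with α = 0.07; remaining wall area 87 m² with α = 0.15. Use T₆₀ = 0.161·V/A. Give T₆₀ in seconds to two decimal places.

0.54 s

Total absorption A = 90·0.05 + 90·0.68 + 26·0.07 + 87·0.15 = 80.57 m² sabins.
T₆₀ = 0.161·V/A = 0.161·269/80.57 = 0.538 s.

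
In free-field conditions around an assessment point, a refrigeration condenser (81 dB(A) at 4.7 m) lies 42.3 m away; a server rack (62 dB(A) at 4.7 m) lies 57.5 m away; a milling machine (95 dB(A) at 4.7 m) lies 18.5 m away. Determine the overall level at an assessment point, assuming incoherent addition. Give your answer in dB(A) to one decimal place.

83.1 dB(A)

Propagate each source to the receiver with L = L_ref − 20·log₁₀(r/r_ref), then add intensities.
refrigeration condenser: 81 − 20·log₁₀(42.3/4.7) = 81 − 19.08 = 61.92 dB(A).
server rack: 62 − 20·log₁₀(57.5/4.7) = 62 − 21.75 = 40.25 dB(A).
milling machine: 95 − 20·log₁₀(18.5/4.7) = 95 − 11.90 = 83.10 dB(A).
Σ 10^(L/10) = 2.057e+08 → L_total = 10·log₁₀(2.057e+08) = 83.13 dB(A).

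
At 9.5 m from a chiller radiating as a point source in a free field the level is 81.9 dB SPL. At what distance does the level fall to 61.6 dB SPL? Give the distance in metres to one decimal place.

98.3 m

The 20.3 dB drop corresponds to a distance ratio of 10^(20.3/20) for a point source.
r₂ = 9.5·10^((81.9−61.6)/20) = 9.5·10^(20.3/20) = 98.34 m.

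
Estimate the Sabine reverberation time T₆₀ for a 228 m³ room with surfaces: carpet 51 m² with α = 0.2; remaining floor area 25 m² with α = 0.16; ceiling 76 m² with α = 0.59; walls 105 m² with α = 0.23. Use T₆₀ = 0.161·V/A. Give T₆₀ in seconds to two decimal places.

0.44 s

Total absorption A = 51·0.2 + 25·0.16 + 76·0.59 + 105·0.23 = 83.19 m² sabins.
T₆₀ = 0.161 × 228 / 83.19 = 0.441 s.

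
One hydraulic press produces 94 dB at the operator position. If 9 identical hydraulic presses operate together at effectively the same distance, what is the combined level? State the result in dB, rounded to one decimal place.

L_total = L₁ + 10·log₁₀ N for N identical incoherent sources.
L_total = 94 + 10·log₁₀(9) = 94 + 9.542 = 103.54 dB.

103.5 dB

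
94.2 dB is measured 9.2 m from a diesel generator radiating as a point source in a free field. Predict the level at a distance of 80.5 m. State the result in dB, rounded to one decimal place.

75.4 dB

Point-source attenuation: ΔL = 20·log₁₀(r₂/r₁) = 20·log₁₀(80.5/9.2) = 18.840 dB.
L₂ = 94.2 − 20·log₁₀(80.5/9.2) = 94.2 − 18.840 = 75.36 dB.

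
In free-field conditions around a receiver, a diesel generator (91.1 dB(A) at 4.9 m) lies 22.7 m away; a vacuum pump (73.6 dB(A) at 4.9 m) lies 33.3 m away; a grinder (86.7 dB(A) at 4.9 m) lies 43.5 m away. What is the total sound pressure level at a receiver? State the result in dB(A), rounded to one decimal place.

78.2 dB(A)

Apply inverse-square spreading to bring every level to the receiver, then sum 10^(L/10).
diesel generator: 91.1 − 20·log₁₀(22.7/4.9) = 91.1 − 13.32 = 77.78 dB(A).
vacuum pump: 73.6 − 20·log₁₀(33.3/4.9) = 73.6 − 16.64 = 56.96 dB(A).
grinder: 86.7 − 20·log₁₀(43.5/4.9) = 86.7 − 18.97 = 67.73 dB(A).
Σ 10^(L/10) = 6.646e+07 → L_total = 10·log₁₀(6.646e+07) = 78.23 dB(A).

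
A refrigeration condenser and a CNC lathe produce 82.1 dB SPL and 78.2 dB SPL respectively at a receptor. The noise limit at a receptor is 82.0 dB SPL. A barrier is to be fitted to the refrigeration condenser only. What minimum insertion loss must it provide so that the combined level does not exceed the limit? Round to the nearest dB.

The untreated sources together contribute 10^(78.2/10) = 6.607e+07, i.e. 78.20 dB SPL.
The limit corresponds to 10^(82.0/10) = 1.585e+08; subtracting the fixed part leaves 9.242e+07 for the refrigeration condenser, i.e. 79.66 dB SPL.
Required insertion loss = 82.1 − 79.66 = 2.44 dB.

2 dB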